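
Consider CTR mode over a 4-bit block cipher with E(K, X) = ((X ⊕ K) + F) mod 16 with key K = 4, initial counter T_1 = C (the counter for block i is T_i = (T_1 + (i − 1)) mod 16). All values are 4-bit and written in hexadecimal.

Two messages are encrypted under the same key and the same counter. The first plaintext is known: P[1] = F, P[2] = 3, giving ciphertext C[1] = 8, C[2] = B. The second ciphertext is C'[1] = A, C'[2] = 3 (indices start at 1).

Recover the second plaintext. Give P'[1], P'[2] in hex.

In CTR with a reused counter, both messages share the same keystream S_i, so C_i ⊕ C'_i = P_i ⊕ P'_i and thus P'_i = P_i ⊕ C_i ⊕ C'_i.
P'[1]: F ⊕ 8 ⊕ A = D.
P'[2]: 3 ⊕ B ⊕ 3 = B.

P'[1] = D, P'[2] = B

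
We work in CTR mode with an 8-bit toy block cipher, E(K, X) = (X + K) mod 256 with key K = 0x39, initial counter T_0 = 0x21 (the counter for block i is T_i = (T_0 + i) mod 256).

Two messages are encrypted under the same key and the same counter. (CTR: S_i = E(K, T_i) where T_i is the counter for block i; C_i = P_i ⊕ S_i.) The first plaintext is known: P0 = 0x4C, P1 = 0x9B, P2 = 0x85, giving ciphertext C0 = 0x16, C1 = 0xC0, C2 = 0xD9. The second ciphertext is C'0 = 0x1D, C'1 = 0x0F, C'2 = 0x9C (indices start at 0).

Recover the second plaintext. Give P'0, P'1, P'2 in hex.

P'0 = 0x47, P'1 = 0x54, P'2 = 0xC0

In CTR with a reused counter, both messages share the same keystream S_i, so C_i ⊕ C'_i = P_i ⊕ P'_i and thus P'_i = P_i ⊕ C_i ⊕ C'_i.
P'0: 0x4C ⊕ 0x16 ⊕ 0x1D = 0x47.
P'1: 0x9B ⊕ 0xC0 ⊕ 0x0F = 0x54.
P'2: 0x85 ⊕ 0xD9 ⊕ 0x9C = 0xC0.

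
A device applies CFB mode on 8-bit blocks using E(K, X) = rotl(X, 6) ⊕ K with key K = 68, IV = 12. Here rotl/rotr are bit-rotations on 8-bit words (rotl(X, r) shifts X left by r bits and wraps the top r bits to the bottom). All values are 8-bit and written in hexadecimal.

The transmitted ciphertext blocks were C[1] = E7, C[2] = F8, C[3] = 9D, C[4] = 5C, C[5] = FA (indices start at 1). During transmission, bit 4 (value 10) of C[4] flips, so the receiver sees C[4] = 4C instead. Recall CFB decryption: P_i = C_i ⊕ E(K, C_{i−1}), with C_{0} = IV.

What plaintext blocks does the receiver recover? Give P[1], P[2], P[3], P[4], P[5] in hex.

Only C[4] changed, to 4C. In CFB, a change in C_i flips the same bit in P_i and garbles P_{i+1}. Decrypting the received ciphertext:
P[1]: E(K, 12) = EC; E7 ⊕ EC = 0B.
P[2]: E(K, E7) = 91; F8 ⊕ 91 = 69.
P[3]: E(K, F8) = 56; 9D ⊕ 56 = CB.
P[4]: E(K, 9D) = 0F; 4C ⊕ 0F = 43.
P[5]: E(K, 4C) = 7B; FA ⊕ 7B = 81.
Blocks that differ from the original plaintext: P[4], P[5].

P[1] = 0B, P[2] = 69, P[3] = CB, P[4] = 43, P[5] = 81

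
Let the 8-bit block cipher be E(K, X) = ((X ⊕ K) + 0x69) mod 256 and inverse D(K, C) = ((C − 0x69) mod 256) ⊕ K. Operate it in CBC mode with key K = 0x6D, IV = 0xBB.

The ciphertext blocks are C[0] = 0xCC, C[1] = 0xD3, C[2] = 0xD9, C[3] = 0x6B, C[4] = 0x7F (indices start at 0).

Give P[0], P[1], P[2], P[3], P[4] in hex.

CBC decryption: P_i = D(K, C_i) ⊕ C_{i−1}, with C_{−1} = IV.
P[0]: D(K, 0xCC) = 0x0E; 0x0E ⊕ 0xBB = 0xB5.
P[1]: D(K, 0xD3) = 0x07; 0x07 ⊕ 0xCC = 0xCB.
P[2]: D(K, 0xD9) = 0x1D; 0x1D ⊕ 0xD3 = 0xCE.
P[3]: D(K, 0x6B) = 0x6F; 0x6F ⊕ 0xD9 = 0xB6.
P[4]: D(K, 0x7F) = 0x7B; 0x7B ⊕ 0x6B = 0x10.

P[0] = 0xB5, P[1] = 0xCB, P[2] = 0xCE, P[3] = 0xB6, P[4] = 0x10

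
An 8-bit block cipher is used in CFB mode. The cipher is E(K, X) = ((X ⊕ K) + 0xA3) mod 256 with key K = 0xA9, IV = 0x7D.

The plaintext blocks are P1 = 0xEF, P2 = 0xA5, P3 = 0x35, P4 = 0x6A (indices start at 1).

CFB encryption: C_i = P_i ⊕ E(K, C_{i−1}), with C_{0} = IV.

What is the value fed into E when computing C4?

0x4E

C1: E(K, 0x7D) = 0x77; 0xEF ⊕ 0x77 = 0x98.
C2: E(K, 0x98) = 0xD4; 0xA5 ⊕ 0xD4 = 0x71.
C3: E(K, 0x71) = 0x7B; 0x35 ⊕ 0x7B = 0x4E.
C4: E(K, 0x4E) = 0x8A; 0x6A ⊕ 0x8A = 0xE0.
So the input to E for block 4 is 0x4E.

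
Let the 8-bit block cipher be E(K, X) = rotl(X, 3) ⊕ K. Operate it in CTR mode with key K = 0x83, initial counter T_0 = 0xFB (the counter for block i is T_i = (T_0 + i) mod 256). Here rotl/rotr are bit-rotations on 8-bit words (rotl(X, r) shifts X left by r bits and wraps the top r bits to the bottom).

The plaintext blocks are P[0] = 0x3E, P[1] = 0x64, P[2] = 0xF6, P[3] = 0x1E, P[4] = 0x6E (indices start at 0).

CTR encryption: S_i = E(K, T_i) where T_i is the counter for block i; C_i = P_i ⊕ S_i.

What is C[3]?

C[0]: T = 0xFB, S = E(K, T) = 0x5C; 0x3E ⊕ 0x5C = 0x62.
C[1]: T = 0xFC, S = E(K, T) = 0x64; 0x64 ⊕ 0x64 = 0x00.
C[2]: T = 0xFD, S = E(K, T) = 0x6C; 0xF6 ⊕ 0x6C = 0x9A.
C[3]: T = 0xFE, S = E(K, T) = 0x74; 0x1E ⊕ 0x74 = 0x6A.

C[3] = 0x6A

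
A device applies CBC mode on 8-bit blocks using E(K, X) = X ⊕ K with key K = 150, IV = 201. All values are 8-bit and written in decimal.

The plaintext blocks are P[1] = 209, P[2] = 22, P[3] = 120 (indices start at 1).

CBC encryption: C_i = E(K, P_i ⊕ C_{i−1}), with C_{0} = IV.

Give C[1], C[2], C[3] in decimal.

C[1]: P[1] ⊕ 201 = 24; E(K, 24) = 142.
C[2]: P[2] ⊕ 142 = 152; E(K, 152) = 14.
C[3]: P[3] ⊕ 14 = 118; E(K, 118) = 224.

C[1] = 142, C[2] = 14, C[3] = 224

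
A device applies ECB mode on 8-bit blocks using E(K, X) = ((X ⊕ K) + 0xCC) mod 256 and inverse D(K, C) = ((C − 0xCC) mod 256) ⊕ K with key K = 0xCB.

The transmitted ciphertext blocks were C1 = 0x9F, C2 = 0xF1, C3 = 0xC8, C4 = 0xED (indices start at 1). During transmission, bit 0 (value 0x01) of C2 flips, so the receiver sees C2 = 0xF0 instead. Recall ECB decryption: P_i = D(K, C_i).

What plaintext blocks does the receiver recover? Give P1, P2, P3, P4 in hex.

Only C2 changed, to 0xF0. In ECB, a change in C_i affects only P_i. Decrypting the received ciphertext:
P1: D(K, 0x9F) = 0x18.
P2: D(K, 0xF0) = 0xEF.
P3: D(K, 0xC8) = 0x37.
P4: D(K, 0xED) = 0xEA.
Blocks that differ from the original plaintext: P2.

P1 = 0x18, P2 = 0xEF, P3 = 0x37, P4 = 0xEA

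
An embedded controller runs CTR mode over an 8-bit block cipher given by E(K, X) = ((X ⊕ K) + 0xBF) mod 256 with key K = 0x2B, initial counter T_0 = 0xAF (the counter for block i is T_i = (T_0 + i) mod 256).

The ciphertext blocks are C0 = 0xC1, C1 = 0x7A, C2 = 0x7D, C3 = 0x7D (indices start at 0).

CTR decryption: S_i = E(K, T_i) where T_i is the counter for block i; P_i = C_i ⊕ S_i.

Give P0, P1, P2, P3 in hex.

P0: T = 0xAF, S = E(K, T) = 0x43; 0xC1 ⊕ 0x43 = 0x82.
P1: T = 0xB0, S = E(K, T) = 0x5A; 0x7A ⊕ 0x5A = 0x20.
P2: T = 0xB1, S = E(K, T) = 0x59; 0x7D ⊕ 0x59 = 0x24.
P3: T = 0xB2, S = E(K, T) = 0x58; 0x7D ⊕ 0x58 = 0x25.

P0 = 0x82, P1 = 0x20, P2 = 0x24, P3 = 0x25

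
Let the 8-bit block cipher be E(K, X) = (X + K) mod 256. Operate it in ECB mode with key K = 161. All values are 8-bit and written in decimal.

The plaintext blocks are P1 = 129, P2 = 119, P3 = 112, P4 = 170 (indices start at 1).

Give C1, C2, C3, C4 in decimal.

ECB encryption: C_i = E(K, P_i).
C1: E(K, 129) = 34.
C2: E(K, 119) = 24.
C3: E(K, 112) = 17.
C4: E(K, 170) = 75.

C1 = 34, C2 = 24, C3 = 17, C4 = 75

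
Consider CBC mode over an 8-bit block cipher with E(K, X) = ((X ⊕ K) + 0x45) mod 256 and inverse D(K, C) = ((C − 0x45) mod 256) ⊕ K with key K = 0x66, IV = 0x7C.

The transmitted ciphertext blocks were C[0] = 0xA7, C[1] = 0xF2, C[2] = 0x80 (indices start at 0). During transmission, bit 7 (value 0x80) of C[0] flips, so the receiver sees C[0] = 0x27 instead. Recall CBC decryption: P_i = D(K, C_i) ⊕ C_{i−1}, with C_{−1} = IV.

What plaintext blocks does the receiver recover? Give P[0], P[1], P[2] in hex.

P[0] = 0xF8, P[1] = 0xEC, P[2] = 0xAF

Only C[0] changed, to 0x27. In CBC, a change in C_i garbles P_i and flips the same bit in P_{i+1}. Decrypting the received ciphertext:
P[0]: D(K, 0x27) = 0x84; 0x84 ⊕ 0x7C = 0xF8.
P[1]: D(K, 0xF2) = 0xCB; 0xCB ⊕ 0x27 = 0xEC.
P[2]: D(K, 0x80) = 0x5D; 0x5D ⊕ 0xF2 = 0xAF.
Blocks that differ from the original plaintext: P[0], P[1].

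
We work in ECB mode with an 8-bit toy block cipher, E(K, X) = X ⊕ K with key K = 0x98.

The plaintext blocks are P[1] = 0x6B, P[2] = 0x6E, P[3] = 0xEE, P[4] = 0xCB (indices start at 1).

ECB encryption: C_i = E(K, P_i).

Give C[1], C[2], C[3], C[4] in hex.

C[1]: E(K, 0x6B) = 0xF3.
C[2]: E(K, 0x6E) = 0xF6.
C[3]: E(K, 0xEE) = 0x76.
C[4]: E(K, 0xCB) = 0x53.

C[1] = 0xF3, C[2] = 0xF6, C[3] = 0x76, C[4] = 0x53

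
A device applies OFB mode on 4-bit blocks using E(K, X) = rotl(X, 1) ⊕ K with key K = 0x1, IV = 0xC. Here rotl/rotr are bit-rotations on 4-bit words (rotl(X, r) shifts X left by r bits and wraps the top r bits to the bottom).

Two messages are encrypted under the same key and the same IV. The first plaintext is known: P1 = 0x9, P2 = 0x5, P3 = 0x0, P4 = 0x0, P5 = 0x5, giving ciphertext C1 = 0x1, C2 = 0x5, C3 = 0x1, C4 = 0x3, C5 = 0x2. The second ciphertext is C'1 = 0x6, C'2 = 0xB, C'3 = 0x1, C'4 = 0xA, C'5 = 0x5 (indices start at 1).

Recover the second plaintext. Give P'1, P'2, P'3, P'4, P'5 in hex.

In OFB with a reused IV, both messages share the same keystream S_i, so C_i ⊕ C'_i = P_i ⊕ P'_i and thus P'_i = P_i ⊕ C_i ⊕ C'_i.
P'1: 0x9 ⊕ 0x1 ⊕ 0x6 = 0xE.
P'2: 0x5 ⊕ 0x5 ⊕ 0xB = 0xB.
P'3: 0x0 ⊕ 0x1 ⊕ 0x1 = 0x0.
P'4: 0x0 ⊕ 0x3 ⊕ 0xA = 0x9.
P'5: 0x5 ⊕ 0x2 ⊕ 0x5 = 0x2.

P'1 = 0xE, P'2 = 0xB, P'3 = 0x0, P'4 = 0x9, P'5 = 0x2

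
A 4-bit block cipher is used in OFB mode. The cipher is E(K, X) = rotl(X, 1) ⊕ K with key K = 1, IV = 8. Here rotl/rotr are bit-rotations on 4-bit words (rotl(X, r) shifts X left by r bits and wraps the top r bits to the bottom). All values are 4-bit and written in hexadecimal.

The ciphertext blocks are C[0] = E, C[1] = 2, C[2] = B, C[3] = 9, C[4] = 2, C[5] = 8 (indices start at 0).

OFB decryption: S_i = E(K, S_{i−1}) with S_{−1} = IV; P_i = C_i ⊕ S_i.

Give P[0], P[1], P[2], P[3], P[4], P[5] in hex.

P[0] = E, P[1] = 3, P[2] = 8, P[3] = E, P[4] = D, P[5] = 6

P[0]: S = E(K, 8) = 0; E ⊕ 0 = E.
P[1]: S = E(K, 0) = 1; 2 ⊕ 1 = 3.
P[2]: S = E(K, 1) = 3; B ⊕ 3 = 8.
P[3]: S = E(K, 3) = 7; 9 ⊕ 7 = E.
P[4]: S = E(K, 7) = F; 2 ⊕ F = D.
P[5]: S = E(K, F) = E; 8 ⊕ E = 6.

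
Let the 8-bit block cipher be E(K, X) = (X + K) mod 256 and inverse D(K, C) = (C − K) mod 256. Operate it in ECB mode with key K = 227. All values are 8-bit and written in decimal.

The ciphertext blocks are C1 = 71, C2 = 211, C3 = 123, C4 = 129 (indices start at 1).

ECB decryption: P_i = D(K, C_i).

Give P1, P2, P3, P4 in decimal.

P1: D(K, 71) = 100.
P2: D(K, 211) = 240.
P3: D(K, 123) = 152.
P4: D(K, 129) = 158.

P1 = 100, P2 = 240, P3 = 152, P4 = 158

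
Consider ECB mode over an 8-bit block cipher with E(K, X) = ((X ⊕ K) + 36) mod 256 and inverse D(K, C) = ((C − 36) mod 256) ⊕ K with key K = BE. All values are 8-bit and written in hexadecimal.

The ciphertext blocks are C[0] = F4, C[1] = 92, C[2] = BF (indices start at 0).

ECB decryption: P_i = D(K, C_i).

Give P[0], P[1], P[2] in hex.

P[0] = 00, P[1] = E2, P[2] = 37

P[0]: D(K, F4) = 00.
P[1]: D(K, 92) = E2.
P[2]: D(K, BF) = 37.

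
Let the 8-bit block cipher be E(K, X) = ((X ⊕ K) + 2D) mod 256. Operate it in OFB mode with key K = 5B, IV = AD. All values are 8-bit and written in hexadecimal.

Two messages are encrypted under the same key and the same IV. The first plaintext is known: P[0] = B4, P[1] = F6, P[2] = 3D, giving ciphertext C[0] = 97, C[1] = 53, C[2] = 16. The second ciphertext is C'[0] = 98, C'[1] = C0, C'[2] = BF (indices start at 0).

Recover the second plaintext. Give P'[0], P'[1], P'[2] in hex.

P'[0] = BB, P'[1] = 65, P'[2] = 94

In OFB with a reused IV, both messages share the same keystream S_i, so C_i ⊕ C'_i = P_i ⊕ P'_i and thus P'_i = P_i ⊕ C_i ⊕ C'_i.
P'[0]: B4 ⊕ 97 ⊕ 98 = BB.
P'[1]: F6 ⊕ 53 ⊕ C0 = 65.
P'[2]: 3D ⊕ 16 ⊕ BF = 94.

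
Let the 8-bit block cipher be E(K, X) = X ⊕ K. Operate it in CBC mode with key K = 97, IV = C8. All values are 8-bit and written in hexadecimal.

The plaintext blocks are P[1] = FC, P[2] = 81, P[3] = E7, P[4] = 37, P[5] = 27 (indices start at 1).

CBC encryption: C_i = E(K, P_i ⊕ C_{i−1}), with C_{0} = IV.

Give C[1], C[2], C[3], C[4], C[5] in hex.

C[1] = A3, C[2] = B5, C[3] = C5, C[4] = 65, C[5] = D5

C[1]: P[1] ⊕ C8 = 34; E(K, 34) = A3.
C[2]: P[2] ⊕ A3 = 22; E(K, 22) = B5.
C[3]: P[3] ⊕ B5 = 52; E(K, 52) = C5.
C[4]: P[4] ⊕ C5 = F2; E(K, F2) = 65.
C[5]: P[5] ⊕ 65 = 42; E(K, 42) = D5.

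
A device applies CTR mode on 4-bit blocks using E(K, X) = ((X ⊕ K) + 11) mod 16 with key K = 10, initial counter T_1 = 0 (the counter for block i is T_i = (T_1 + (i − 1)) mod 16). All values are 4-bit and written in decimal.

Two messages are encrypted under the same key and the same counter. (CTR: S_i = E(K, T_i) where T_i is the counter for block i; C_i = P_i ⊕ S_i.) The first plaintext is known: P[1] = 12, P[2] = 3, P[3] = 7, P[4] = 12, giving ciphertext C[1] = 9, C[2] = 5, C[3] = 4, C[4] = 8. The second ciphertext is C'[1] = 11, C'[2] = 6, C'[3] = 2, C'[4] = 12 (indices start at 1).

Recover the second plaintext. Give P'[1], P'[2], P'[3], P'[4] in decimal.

In CTR with a reused counter, both messages share the same keystream S_i, so C_i ⊕ C'_i = P_i ⊕ P'_i and thus P'_i = P_i ⊕ C_i ⊕ C'_i.
P'[1]: 12 ⊕ 9 ⊕ 11 = 14.
P'[2]: 3 ⊕ 5 ⊕ 6 = 0.
P'[3]: 7 ⊕ 4 ⊕ 2 = 1.
P'[4]: 12 ⊕ 8 ⊕ 12 = 8.

P'[1] = 14, P'[2] = 0, P'[3] = 1, P'[4] = 8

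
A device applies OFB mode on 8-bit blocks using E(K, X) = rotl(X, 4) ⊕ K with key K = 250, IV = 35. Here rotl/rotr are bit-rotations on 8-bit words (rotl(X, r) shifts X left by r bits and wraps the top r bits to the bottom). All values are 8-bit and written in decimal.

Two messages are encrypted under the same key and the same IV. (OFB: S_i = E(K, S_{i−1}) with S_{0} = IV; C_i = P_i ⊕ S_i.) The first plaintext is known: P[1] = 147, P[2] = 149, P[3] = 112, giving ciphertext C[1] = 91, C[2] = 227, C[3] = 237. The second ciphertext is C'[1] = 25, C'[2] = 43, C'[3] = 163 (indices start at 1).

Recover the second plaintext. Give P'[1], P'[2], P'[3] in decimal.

P'[1] = 209, P'[2] = 93, P'[3] = 62

In OFB with a reused IV, both messages share the same keystream S_i, so C_i ⊕ C'_i = P_i ⊕ P'_i and thus P'_i = P_i ⊕ C_i ⊕ C'_i.
P'[1]: 147 ⊕ 91 ⊕ 25 = 209.
P'[2]: 149 ⊕ 227 ⊕ 43 = 93.
P'[3]: 112 ⊕ 237 ⊕ 163 = 62.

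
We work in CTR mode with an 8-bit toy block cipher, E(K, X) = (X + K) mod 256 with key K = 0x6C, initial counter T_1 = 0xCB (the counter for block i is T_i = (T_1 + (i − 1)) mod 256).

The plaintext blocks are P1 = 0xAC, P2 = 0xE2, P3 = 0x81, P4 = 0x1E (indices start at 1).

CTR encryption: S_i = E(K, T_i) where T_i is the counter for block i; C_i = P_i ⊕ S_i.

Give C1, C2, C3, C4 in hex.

C1 = 0x9B, C2 = 0xDA, C3 = 0xB8, C4 = 0x24

C1: T = 0xCB, S = E(K, T) = 0x37; 0xAC ⊕ 0x37 = 0x9B.
C2: T = 0xCC, S = E(K, T) = 0x38; 0xE2 ⊕ 0x38 = 0xDA.
C3: T = 0xCD, S = E(K, T) = 0x39; 0x81 ⊕ 0x39 = 0xB8.
C4: T = 0xCE, S = E(K, T) = 0x3A; 0x1E ⊕ 0x3A = 0x24.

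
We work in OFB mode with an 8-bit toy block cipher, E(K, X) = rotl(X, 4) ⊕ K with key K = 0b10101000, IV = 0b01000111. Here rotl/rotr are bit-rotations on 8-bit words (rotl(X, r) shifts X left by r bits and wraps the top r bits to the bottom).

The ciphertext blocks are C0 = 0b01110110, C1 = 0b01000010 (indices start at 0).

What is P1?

OFB decryption: S_i = E(K, S_{i−1}) with S_{−1} = IV; P_i = C_i ⊕ S_i.
P0: S = E(K, 0b01000111) = 0b11011100; 0b01110110 ⊕ 0b11011100 = 0b10101010.
P1: S = E(K, 0b11011100) = 0b01100101; 0b01000010 ⊕ 0b01100101 = 0b00100111.

P1 = 0b00100111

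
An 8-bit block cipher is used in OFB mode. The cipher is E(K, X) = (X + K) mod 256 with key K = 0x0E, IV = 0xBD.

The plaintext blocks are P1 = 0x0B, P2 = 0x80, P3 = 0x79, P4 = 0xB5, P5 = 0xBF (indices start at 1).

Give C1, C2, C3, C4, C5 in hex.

C1 = 0xC0, C2 = 0x59, C3 = 0x9E, C4 = 0x40, C5 = 0xBC

OFB encryption: S_i = E(K, S_{i−1}) with S_{0} = IV; C_i = P_i ⊕ S_i.
C1: S = E(K, 0xBD) = 0xCB; 0x0B ⊕ 0xCB = 0xC0.
C2: S = E(K, 0xCB) = 0xD9; 0x80 ⊕ 0xD9 = 0x59.
C3: S = E(K, 0xD9) = 0xE7; 0x79 ⊕ 0xE7 = 0x9E.
C4: S = E(K, 0xE7) = 0xF5; 0xB5 ⊕ 0xF5 = 0x40.
C5: S = E(K, 0xF5) = 0x03; 0xBF ⊕ 0x03 = 0xBC.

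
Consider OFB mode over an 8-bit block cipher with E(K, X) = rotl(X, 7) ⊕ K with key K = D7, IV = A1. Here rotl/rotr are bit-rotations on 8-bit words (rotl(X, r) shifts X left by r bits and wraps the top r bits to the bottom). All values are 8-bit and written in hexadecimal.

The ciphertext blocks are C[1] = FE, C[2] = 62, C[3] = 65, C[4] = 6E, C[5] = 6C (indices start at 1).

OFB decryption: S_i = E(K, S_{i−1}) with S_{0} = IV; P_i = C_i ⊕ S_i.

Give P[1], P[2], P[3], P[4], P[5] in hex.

P[1] = F9, P[2] = 36, P[3] = 98, P[4] = 47, P[5] = 2F

P[1]: S = E(K, A1) = 07; FE ⊕ 07 = F9.
P[2]: S = E(K, 07) = 54; 62 ⊕ 54 = 36.
P[3]: S = E(K, 54) = FD; 65 ⊕ FD = 98.
P[4]: S = E(K, FD) = 29; 6E ⊕ 29 = 47.
P[5]: S = E(K, 29) = 43; 6C ⊕ 43 = 2F.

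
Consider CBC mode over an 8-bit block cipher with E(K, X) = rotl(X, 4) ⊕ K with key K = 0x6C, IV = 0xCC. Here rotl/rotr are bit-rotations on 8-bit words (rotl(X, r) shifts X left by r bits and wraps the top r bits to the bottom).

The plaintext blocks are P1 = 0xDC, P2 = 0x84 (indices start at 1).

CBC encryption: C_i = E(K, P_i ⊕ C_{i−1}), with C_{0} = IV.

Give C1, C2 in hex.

C1: P1 ⊕ 0xCC = 0x10; E(K, 0x10) = 0x6D.
C2: P2 ⊕ 0x6D = 0xE9; E(K, 0xE9) = 0xF2.

C1 = 0x6D, C2 = 0xF2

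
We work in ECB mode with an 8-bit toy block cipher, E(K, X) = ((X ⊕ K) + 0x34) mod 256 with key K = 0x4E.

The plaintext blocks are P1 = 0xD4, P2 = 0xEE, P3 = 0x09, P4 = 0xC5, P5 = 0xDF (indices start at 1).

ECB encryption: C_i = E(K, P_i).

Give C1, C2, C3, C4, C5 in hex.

C1 = 0xCE, C2 = 0xD4, C3 = 0x7B, C4 = 0xBF, C5 = 0xC5

C1: E(K, 0xD4) = 0xCE.
C2: E(K, 0xEE) = 0xD4.
C3: E(K, 0x09) = 0x7B.
C4: E(K, 0xC5) = 0xBF.
C5: E(K, 0xDF) = 0xC5.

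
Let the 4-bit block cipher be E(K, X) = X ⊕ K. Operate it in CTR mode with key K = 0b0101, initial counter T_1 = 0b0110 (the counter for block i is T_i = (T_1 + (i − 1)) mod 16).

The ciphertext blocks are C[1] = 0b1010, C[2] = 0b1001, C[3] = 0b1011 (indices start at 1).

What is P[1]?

P[1] = 0b1001

CTR decryption: S_i = E(K, T_i) where T_i is the counter for block i; P_i = C_i ⊕ S_i.
P[1]: T = 0b0110, S = E(K, T) = 0b0011; 0b1010 ⊕ 0b0011 = 0b1001.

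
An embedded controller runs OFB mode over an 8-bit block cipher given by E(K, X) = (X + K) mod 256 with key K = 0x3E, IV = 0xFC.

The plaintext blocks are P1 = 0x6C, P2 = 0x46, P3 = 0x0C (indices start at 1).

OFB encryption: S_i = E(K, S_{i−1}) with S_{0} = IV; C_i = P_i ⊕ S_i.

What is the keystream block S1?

0x3A

C1: S = E(K, 0xFC) = 0x3A; 0x6C ⊕ 0x3A = 0x56.
So S1 = 0x3A.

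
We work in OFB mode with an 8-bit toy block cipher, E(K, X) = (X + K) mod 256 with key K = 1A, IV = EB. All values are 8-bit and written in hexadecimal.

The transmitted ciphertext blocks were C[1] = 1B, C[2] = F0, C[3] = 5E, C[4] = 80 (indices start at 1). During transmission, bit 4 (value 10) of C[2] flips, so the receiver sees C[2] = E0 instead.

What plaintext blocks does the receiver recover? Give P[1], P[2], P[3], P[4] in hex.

P[1] = 1E, P[2] = FF, P[3] = 67, P[4] = D3

OFB decryption: S_i = E(K, S_{i−1}) with S_{0} = IV; P_i = C_i ⊕ S_i.
Only C[2] changed, to E0. In OFB, a change in C_i flips the same bit in P_i only; the keystream is unaffected. Decrypting the received ciphertext:
P[1]: S = E(K, EB) = 05; 1B ⊕ 05 = 1E.
P[2]: S = E(K, 05) = 1F; E0 ⊕ 1F = FF.
P[3]: S = E(K, 1F) = 39; 5E ⊕ 39 = 67.
P[4]: S = E(K, 39) = 53; 80 ⊕ 53 = D3.
Blocks that differ from the original plaintext: P[2].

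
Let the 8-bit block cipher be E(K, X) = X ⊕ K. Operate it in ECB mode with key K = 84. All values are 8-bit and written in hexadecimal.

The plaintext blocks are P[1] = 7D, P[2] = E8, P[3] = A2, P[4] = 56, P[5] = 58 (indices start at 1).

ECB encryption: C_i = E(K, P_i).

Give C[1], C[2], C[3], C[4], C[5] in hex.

C[1] = F9, C[2] = 6C, C[3] = 26, C[4] = D2, C[5] = DC

C[1]: E(K, 7D) = F9.
C[2]: E(K, E8) = 6C.
C[3]: E(K, A2) = 26.
C[4]: E(K, 56) = D2.
C[5]: E(K, 58) = DC.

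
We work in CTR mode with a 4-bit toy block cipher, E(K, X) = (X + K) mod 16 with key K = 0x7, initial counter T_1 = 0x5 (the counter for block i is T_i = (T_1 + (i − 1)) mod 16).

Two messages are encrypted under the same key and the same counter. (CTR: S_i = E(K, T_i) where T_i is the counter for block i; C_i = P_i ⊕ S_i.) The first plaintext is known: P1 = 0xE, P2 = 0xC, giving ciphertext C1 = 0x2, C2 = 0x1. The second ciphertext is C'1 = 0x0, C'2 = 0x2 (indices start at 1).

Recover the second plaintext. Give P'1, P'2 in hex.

P'1 = 0xC, P'2 = 0xF

In CTR with a reused counter, both messages share the same keystream S_i, so C_i ⊕ C'_i = P_i ⊕ P'_i and thus P'_i = P_i ⊕ C_i ⊕ C'_i.
P'1: 0xE ⊕ 0x2 ⊕ 0x0 = 0xC.
P'2: 0xC ⊕ 0x1 ⊕ 0x2 = 0xF.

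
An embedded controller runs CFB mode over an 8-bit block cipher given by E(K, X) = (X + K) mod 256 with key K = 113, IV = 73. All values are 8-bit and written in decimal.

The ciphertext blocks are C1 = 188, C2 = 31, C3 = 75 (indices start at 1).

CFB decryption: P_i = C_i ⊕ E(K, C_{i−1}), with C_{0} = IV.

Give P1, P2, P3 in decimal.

P1: E(K, 73) = 186; 188 ⊕ 186 = 6.
P2: E(K, 188) = 45; 31 ⊕ 45 = 50.
P3: E(K, 31) = 144; 75 ⊕ 144 = 219.

P1 = 6, P2 = 50, P3 = 219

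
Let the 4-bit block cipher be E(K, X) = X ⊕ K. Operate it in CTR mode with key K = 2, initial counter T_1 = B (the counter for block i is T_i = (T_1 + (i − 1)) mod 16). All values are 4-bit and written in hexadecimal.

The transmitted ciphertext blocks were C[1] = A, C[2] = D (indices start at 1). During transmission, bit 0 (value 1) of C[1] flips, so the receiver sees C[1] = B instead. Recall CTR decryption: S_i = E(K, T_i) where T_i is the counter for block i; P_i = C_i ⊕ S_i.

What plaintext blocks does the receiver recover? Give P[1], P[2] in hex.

Only C[1] changed, to B. In CTR, a change in C_i flips the same bit in P_i only; the keystream is unaffected. Decrypting the received ciphertext:
P[1]: T = B, S = E(K, T) = 9; B ⊕ 9 = 2.
P[2]: T = C, S = E(K, T) = E; D ⊕ E = 3.
Blocks that differ from the original plaintext: P[1].

P[1] = 2, P[2] = 3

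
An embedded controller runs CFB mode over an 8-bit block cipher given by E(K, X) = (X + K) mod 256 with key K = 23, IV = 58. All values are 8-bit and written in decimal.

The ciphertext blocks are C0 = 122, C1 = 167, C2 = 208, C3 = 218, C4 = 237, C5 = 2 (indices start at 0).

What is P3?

CFB decryption: P_i = C_i ⊕ E(K, C_{i−1}), with C_{−1} = IV.
P3: E(K, 208) = 231; 218 ⊕ 231 = 61.

P3 = 61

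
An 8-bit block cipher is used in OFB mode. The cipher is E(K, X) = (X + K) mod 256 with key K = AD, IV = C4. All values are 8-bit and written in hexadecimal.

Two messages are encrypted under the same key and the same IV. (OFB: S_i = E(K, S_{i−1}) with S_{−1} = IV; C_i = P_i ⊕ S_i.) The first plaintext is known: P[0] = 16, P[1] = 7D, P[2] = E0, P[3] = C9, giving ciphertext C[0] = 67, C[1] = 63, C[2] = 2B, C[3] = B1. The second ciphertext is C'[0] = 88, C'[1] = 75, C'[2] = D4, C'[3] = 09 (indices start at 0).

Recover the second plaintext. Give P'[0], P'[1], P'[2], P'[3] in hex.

P'[0] = F9, P'[1] = 6B, P'[2] = 1F, P'[3] = 71

In OFB with a reused IV, both messages share the same keystream S_i, so C_i ⊕ C'_i = P_i ⊕ P'_i and thus P'_i = P_i ⊕ C_i ⊕ C'_i.
P'[0]: 16 ⊕ 67 ⊕ 88 = F9.
P'[1]: 7D ⊕ 63 ⊕ 75 = 6B.
P'[2]: E0 ⊕ 2B ⊕ D4 = 1F.
P'[3]: C9 ⊕ B1 ⊕ 09 = 71.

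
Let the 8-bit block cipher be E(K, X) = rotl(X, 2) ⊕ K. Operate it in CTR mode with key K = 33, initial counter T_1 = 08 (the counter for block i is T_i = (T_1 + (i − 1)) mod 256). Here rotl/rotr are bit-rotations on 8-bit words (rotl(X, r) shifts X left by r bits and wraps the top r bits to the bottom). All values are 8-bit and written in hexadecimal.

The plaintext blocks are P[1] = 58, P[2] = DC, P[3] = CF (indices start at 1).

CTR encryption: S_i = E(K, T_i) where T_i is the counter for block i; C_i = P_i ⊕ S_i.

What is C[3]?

C[3] = D4

C[1]: T = 08, S = E(K, T) = 13; 58 ⊕ 13 = 4B.
C[2]: T = 09, S = E(K, T) = 17; DC ⊕ 17 = CB.
C[3]: T = 0A, S = E(K, T) = 1B; CF ⊕ 1B = D4.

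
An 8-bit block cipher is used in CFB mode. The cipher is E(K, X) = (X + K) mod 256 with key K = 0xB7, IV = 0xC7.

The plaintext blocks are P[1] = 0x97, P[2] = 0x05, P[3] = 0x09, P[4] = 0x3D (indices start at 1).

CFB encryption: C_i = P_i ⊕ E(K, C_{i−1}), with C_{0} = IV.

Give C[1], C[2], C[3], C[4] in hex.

C[1] = 0xE9, C[2] = 0xA5, C[3] = 0x55, C[4] = 0x31

C[1]: E(K, 0xC7) = 0x7E; 0x97 ⊕ 0x7E = 0xE9.
C[2]: E(K, 0xE9) = 0xA0; 0x05 ⊕ 0xA0 = 0xA5.
C[3]: E(K, 0xA5) = 0x5C; 0x09 ⊕ 0x5C = 0x55.
C[4]: E(K, 0x55) = 0x0C; 0x3D ⊕ 0x0C = 0x31.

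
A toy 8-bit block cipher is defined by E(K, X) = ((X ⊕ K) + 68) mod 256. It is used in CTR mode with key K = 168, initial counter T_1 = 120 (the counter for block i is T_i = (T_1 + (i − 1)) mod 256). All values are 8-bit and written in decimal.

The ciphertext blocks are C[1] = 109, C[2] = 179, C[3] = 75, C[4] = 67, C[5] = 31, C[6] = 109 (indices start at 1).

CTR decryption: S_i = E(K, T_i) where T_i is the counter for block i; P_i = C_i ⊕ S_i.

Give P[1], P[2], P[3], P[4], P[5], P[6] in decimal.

P[1]: T = 120, S = E(K, T) = 20; 109 ⊕ 20 = 121.
P[2]: T = 121, S = E(K, T) = 21; 179 ⊕ 21 = 166.
P[3]: T = 122, S = E(K, T) = 22; 75 ⊕ 22 = 93.
P[4]: T = 123, S = E(K, T) = 23; 67 ⊕ 23 = 84.
P[5]: T = 124, S = E(K, T) = 24; 31 ⊕ 24 = 7.
P[6]: T = 125, S = E(K, T) = 25; 109 ⊕ 25 = 116.

P[1] = 121, P[2] = 166, P[3] = 93, P[4] = 84, P[5] = 7, P[6] = 116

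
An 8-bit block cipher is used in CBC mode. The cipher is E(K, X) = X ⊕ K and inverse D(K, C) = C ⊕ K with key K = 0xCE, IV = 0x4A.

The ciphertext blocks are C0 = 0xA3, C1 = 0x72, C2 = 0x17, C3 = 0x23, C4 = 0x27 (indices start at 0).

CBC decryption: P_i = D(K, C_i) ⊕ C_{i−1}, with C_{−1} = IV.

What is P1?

P1: D(K, 0x72) = 0xBC; 0xBC ⊕ 0xA3 = 0x1F.

P1 = 0x1F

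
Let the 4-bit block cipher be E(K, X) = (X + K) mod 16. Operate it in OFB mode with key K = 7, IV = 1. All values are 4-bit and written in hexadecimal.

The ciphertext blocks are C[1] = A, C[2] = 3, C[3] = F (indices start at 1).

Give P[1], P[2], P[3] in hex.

OFB decryption: S_i = E(K, S_{i−1}) with S_{0} = IV; P_i = C_i ⊕ S_i.
P[1]: S = E(K, 1) = 8; A ⊕ 8 = 2.
P[2]: S = E(K, 8) = F; 3 ⊕ F = C.
P[3]: S = E(K, F) = 6; F ⊕ 6 = 9.

P[1] = 2, P[2] = C, P[3] = 9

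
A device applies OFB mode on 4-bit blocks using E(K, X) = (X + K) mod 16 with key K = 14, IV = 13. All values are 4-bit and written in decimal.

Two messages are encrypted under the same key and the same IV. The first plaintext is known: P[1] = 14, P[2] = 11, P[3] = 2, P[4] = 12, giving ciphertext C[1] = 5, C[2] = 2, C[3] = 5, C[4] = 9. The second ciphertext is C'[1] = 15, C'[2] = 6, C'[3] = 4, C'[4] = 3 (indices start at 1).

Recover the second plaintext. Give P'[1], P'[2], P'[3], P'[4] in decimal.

In OFB with a reused IV, both messages share the same keystream S_i, so C_i ⊕ C'_i = P_i ⊕ P'_i and thus P'_i = P_i ⊕ C_i ⊕ C'_i.
P'[1]: 14 ⊕ 5 ⊕ 15 = 4.
P'[2]: 11 ⊕ 2 ⊕ 6 = 15.
P'[3]: 2 ⊕ 5 ⊕ 4 = 3.
P'[4]: 12 ⊕ 9 ⊕ 3 = 6.

P'[1] = 4, P'[2] = 15, P'[3] = 3, P'[4] = 6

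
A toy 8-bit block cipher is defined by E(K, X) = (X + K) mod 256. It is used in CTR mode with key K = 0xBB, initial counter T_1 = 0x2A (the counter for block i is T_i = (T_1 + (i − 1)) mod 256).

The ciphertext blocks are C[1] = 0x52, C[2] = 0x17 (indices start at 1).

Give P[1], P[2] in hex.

P[1] = 0xB7, P[2] = 0xF1

CTR decryption: S_i = E(K, T_i) where T_i is the counter for block i; P_i = C_i ⊕ S_i.
P[1]: T = 0x2A, S = E(K, T) = 0xE5; 0x52 ⊕ 0xE5 = 0xB7.
P[2]: T = 0x2B, S = E(K, T) = 0xE6; 0x17 ⊕ 0xE6 = 0xF1.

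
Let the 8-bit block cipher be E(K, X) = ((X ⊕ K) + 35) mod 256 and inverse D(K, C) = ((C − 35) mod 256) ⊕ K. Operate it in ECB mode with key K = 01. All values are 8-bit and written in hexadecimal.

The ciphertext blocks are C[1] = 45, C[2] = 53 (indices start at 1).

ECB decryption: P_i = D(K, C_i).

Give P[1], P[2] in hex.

P[1] = 11, P[2] = 1F

P[1]: D(K, 45) = 11.
P[2]: D(K, 53) = 1F.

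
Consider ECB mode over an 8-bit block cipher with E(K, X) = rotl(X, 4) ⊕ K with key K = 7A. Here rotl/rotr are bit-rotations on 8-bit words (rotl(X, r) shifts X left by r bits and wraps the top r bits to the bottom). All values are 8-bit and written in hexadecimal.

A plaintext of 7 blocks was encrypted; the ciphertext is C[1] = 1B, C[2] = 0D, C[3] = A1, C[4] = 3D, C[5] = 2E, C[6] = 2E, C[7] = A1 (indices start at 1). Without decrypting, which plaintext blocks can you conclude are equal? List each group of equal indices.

P[3] = P[7]; P[5] = P[6]

ECB encrypts each block independently with the same key, so equal ciphertext blocks imply equal plaintext blocks.
C[3] = C[7] = A1, so P[3] = P[7].
C[5] = C[6] = 2E, so P[5] = P[6].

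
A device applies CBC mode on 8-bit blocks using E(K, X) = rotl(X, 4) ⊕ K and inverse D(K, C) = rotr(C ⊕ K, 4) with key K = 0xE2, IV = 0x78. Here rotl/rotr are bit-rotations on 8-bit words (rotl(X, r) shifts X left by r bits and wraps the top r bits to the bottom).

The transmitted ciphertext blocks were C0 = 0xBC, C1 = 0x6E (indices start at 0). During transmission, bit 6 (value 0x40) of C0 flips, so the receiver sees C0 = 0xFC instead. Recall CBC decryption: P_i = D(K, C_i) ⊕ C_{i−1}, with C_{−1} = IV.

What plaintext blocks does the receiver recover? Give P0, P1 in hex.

Only C0 changed, to 0xFC. In CBC, a change in C_i garbles P_i and flips the same bit in P_{i+1}. Decrypting the received ciphertext:
P0: D(K, 0xFC) = 0xE1; 0xE1 ⊕ 0x78 = 0x99.
P1: D(K, 0x6E) = 0xC8; 0xC8 ⊕ 0xFC = 0x34.
Blocks that differ from the original plaintext: P0, P1.

P0 = 0x99, P1 = 0x34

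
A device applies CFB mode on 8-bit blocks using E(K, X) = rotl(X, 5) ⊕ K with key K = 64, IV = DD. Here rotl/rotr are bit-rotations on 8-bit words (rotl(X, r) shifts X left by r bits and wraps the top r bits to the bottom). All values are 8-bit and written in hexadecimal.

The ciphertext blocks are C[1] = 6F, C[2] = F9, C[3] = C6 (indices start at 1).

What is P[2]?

CFB decryption: P_i = C_i ⊕ E(K, C_{i−1}), with C_{0} = IV.
P[2]: E(K, 6F) = 89; F9 ⊕ 89 = 70.

P[2] = 70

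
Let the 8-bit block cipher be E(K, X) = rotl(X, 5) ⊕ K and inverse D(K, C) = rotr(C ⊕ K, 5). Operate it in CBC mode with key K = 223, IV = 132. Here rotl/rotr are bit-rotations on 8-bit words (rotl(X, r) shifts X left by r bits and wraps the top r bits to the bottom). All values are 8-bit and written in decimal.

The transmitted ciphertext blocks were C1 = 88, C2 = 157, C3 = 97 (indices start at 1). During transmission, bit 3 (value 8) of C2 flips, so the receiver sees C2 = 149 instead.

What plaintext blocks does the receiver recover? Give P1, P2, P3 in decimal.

P1 = 184, P2 = 10, P3 = 96

CBC decryption: P_i = D(K, C_i) ⊕ C_{i−1}, with C_{0} = IV.
Only C2 changed, to 149. In CBC, a change in C_i garbles P_i and flips the same bit in P_{i+1}. Decrypting the received ciphertext:
P1: D(K, 88) = 60; 60 ⊕ 132 = 184.
P2: D(K, 149) = 82; 82 ⊕ 88 = 10.
P3: D(K, 97) = 245; 245 ⊕ 149 = 96.
Blocks that differ from the original plaintext: P2, P3.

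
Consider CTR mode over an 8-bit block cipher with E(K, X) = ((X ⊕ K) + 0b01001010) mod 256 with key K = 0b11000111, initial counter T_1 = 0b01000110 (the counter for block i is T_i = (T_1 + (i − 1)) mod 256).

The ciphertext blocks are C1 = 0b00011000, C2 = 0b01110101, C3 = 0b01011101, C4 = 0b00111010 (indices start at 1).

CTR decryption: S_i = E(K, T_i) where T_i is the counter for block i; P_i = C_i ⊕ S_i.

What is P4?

P4: T = 0b01001001, S = E(K, T) = 0b11011000; 0b00111010 ⊕ 0b11011000 = 0b11100010.

P4 = 0b11100010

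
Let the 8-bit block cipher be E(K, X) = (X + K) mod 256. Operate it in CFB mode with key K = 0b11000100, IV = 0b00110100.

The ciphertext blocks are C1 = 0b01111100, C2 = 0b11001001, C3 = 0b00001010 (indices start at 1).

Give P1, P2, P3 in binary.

CFB decryption: P_i = C_i ⊕ E(K, C_{i−1}), with C_{0} = IV.
P1: E(K, 0b00110100) = 0b11111000; 0b01111100 ⊕ 0b11111000 = 0b10000100.
P2: E(K, 0b01111100) = 0b01000000; 0b11001001 ⊕ 0b01000000 = 0b10001001.
P3: E(K, 0b11001001) = 0b10001101; 0b00001010 ⊕ 0b10001101 = 0b10000111.

P1 = 0b10000100, P2 = 0b10001001, P3 = 0b10000111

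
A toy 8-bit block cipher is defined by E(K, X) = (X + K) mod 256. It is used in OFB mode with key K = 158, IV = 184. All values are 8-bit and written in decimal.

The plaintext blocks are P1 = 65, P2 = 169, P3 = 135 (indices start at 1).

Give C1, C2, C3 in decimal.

OFB encryption: S_i = E(K, S_{i−1}) with S_{0} = IV; C_i = P_i ⊕ S_i.
C1: S = E(K, 184) = 86; 65 ⊕ 86 = 23.
C2: S = E(K, 86) = 244; 169 ⊕ 244 = 93.
C3: S = E(K, 244) = 146; 135 ⊕ 146 = 21.

C1 = 23, C2 = 93, C3 = 21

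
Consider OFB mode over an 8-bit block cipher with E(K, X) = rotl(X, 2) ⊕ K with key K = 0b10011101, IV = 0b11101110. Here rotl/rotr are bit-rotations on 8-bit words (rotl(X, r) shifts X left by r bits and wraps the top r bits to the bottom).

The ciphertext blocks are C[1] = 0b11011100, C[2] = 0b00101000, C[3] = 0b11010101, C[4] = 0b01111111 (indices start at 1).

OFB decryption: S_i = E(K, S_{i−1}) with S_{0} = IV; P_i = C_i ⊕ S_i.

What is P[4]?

P[4] = 0b11000100

P[1]: S = E(K, 0b11101110) = 0b00100110; 0b11011100 ⊕ 0b00100110 = 0b11111010.
P[2]: S = E(K, 0b00100110) = 0b00000101; 0b00101000 ⊕ 0b00000101 = 0b00101101.
P[3]: S = E(K, 0b00000101) = 0b10001001; 0b11010101 ⊕ 0b10001001 = 0b01011100.
P[4]: S = E(K, 0b10001001) = 0b10111011; 0b01111111 ⊕ 0b10111011 = 0b11000100.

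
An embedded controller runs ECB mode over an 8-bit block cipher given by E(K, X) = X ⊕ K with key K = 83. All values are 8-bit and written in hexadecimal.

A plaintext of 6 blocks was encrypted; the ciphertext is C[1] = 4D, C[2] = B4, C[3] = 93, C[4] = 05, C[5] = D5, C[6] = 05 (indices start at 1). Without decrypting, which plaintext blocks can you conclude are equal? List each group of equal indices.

P[4] = P[6]

ECB encrypts each block independently with the same key, so equal ciphertext blocks imply equal plaintext blocks.
C[4] = C[6] = 05, so P[4] = P[6].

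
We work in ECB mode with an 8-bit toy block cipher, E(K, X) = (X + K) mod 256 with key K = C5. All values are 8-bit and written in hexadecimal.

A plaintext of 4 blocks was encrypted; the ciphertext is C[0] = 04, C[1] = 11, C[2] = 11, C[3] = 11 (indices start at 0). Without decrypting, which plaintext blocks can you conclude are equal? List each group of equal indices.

ECB encrypts each block independently with the same key, so equal ciphertext blocks imply equal plaintext blocks.
C[1] = C[2] = C[3] = 11, so P[1] = P[2] = P[3].

P[1] = P[2] = P[3]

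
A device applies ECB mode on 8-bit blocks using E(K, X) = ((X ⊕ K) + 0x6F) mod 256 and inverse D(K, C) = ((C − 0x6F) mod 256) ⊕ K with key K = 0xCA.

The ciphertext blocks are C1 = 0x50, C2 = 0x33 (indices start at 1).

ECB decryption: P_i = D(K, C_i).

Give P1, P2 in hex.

P1: D(K, 0x50) = 0x2B.
P2: D(K, 0x33) = 0x0E.

P1 = 0x2B, P2 = 0x0E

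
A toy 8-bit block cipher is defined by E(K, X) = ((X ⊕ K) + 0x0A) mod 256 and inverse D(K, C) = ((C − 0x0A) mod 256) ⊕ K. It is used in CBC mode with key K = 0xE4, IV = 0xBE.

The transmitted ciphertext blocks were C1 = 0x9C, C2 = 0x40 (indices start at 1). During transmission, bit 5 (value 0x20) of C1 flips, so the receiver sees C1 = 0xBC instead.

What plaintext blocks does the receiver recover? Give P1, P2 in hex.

CBC decryption: P_i = D(K, C_i) ⊕ C_{i−1}, with C_{0} = IV.
Only C1 changed, to 0xBC. In CBC, a change in C_i garbles P_i and flips the same bit in P_{i+1}. Decrypting the received ciphertext:
P1: D(K, 0xBC) = 0x56; 0x56 ⊕ 0xBE = 0xE8.
P2: D(K, 0x40) = 0xD2; 0xD2 ⊕ 0xBC = 0x6E.
Blocks that differ from the original plaintext: P1, P2.

P1 = 0xE8, P2 = 0x6E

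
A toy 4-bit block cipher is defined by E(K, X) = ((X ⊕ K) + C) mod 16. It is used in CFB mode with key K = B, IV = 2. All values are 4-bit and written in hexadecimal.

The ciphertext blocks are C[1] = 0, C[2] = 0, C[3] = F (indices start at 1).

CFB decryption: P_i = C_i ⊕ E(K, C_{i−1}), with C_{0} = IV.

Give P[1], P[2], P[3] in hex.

P[1]: E(K, 2) = 5; 0 ⊕ 5 = 5.
P[2]: E(K, 0) = 7; 0 ⊕ 7 = 7.
P[3]: E(K, 0) = 7; F ⊕ 7 = 8.

P[1] = 5, P[2] = 7, P[3] = 8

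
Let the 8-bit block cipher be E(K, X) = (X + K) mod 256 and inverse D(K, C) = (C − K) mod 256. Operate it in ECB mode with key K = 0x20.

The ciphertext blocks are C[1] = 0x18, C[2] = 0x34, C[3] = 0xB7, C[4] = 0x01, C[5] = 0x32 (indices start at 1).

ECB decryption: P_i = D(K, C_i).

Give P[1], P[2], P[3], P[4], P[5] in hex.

P[1]: D(K, 0x18) = 0xF8.
P[2]: D(K, 0x34) = 0x14.
P[3]: D(K, 0xB7) = 0x97.
P[4]: D(K, 0x01) = 0xE1.
P[5]: D(K, 0x32) = 0x12.

P[1] = 0xF8, P[2] = 0x14, P[3] = 0x97, P[4] = 0xE1, P[5] = 0x12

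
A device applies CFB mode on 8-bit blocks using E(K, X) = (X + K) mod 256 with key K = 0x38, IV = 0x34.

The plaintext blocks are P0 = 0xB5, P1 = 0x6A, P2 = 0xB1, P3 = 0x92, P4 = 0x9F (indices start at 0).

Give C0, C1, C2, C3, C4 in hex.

C0 = 0xD9, C1 = 0x7B, C2 = 0x02, C3 = 0xA8, C4 = 0x7F

CFB encryption: C_i = P_i ⊕ E(K, C_{i−1}), with C_{−1} = IV.
C0: E(K, 0x34) = 0x6C; 0xB5 ⊕ 0x6C = 0xD9.
C1: E(K, 0xD9) = 0x11; 0x6A ⊕ 0x11 = 0x7B.
C2: E(K, 0x7B) = 0xB3; 0xB1 ⊕ 0xB3 = 0x02.
C3: E(K, 0x02) = 0x3A; 0x92 ⊕ 0x3A = 0xA8.
C4: E(K, 0xA8) = 0xE0; 0x9F ⊕ 0xE0 = 0x7F.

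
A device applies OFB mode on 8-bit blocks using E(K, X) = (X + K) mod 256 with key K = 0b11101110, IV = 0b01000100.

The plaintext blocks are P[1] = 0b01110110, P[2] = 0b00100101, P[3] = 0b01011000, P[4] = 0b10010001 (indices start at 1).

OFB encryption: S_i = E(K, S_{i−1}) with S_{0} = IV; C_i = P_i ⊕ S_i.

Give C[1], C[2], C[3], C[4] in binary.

C[1]: S = E(K, 0b01000100) = 0b00110010; 0b01110110 ⊕ 0b00110010 = 0b01000100.
C[2]: S = E(K, 0b00110010) = 0b00100000; 0b00100101 ⊕ 0b00100000 = 0b00000101.
C[3]: S = E(K, 0b00100000) = 0b00001110; 0b01011000 ⊕ 0b00001110 = 0b01010110.
C[4]: S = E(K, 0b00001110) = 0b11111100; 0b10010001 ⊕ 0b11111100 = 0b01101101.

C[1] = 0b01000100, C[2] = 0b00000101, C[3] = 0b01010110, C[4] = 0b01101101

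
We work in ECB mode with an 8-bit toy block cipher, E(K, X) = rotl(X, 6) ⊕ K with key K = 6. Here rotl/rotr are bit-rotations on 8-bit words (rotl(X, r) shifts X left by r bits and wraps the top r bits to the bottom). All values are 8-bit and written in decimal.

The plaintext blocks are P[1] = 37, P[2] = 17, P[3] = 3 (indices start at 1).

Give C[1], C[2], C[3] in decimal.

ECB encryption: C_i = E(K, P_i).
C[1]: E(K, 37) = 79.
C[2]: E(K, 17) = 66.
C[3]: E(K, 3) = 198.

C[1] = 79, C[2] = 66, C[3] = 198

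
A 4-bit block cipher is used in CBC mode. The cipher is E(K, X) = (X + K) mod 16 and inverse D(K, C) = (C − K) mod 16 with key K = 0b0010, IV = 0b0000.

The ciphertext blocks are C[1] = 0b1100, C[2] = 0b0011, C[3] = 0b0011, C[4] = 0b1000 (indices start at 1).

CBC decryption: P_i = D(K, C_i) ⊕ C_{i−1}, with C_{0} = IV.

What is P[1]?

P[1] = 0b1010

P[1]: D(K, 0b1100) = 0b1010; 0b1010 ⊕ 0b0000 = 0b1010.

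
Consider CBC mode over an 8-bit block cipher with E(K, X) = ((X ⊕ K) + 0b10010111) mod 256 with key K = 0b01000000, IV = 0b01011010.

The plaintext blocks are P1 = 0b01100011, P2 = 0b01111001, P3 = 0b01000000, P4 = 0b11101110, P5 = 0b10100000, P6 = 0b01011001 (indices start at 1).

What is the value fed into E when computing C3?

CBC encryption: C_i = E(K, P_i ⊕ C_{i−1}), with C_{0} = IV.
C1: P1 ⊕ 0b01011010 = 0b00111001; E(K, 0b00111001) = 0b00010000.
C2: P2 ⊕ 0b00010000 = 0b01101001; E(K, 0b01101001) = 0b11000000.
C3: P3 ⊕ 0b11000000 = 0b10000000; E(K, 0b10000000) = 0b01010111.
So the input to E for block 3 is 0b10000000.

0b10000000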